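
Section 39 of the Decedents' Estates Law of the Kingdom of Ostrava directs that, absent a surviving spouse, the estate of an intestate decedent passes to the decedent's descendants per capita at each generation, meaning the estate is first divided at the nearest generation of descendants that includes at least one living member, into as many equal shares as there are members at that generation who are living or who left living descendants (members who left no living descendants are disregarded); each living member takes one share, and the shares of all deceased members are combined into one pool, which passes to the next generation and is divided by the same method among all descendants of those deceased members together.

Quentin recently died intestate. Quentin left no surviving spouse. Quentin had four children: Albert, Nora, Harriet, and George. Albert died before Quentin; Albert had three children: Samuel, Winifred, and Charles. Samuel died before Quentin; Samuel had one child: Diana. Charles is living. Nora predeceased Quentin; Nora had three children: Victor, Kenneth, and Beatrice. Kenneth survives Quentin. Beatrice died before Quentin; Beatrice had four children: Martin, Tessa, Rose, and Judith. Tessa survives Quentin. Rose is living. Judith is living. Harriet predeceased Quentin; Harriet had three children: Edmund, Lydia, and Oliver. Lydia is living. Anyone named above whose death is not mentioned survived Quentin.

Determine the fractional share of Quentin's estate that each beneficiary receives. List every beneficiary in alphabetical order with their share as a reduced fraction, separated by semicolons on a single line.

Charles 1/12; Diana 1/30; Edmund 1/12; George 1/4; Judith 1/30; Kenneth 1/12; Lydia 1/12; Martin 1/30; Oliver 1/12; Rose 1/30; Tessa 1/30; Victor 1/12; Winifred 1/12

There is no surviving spouse, so the entire estate passes to Quentin's descendants per capita at each generation.
At generation 1 (Albert, Nora, Harriet, George) there are 4 shares of (1)/4 = 1/4 each.
Living: George — each takes 1/4.
Deceased: Albert, Nora, and Harriet. Their combined 3/4 is pooled and carried to generation 2.
At generation 2 (Samuel, Winifred, Charles, Victor, Kenneth, Beatrice, Edmund, Lydia, Oliver) there are 9 shares of (3/4)/9 = 1/12 each.
Living: Winifred, Charles, Victor, Kenneth, Edmund, Lydia, and Oliver — each takes 1/12.
Deceased: Samuel and Beatrice. Their combined 1/6 is pooled and carried to generation 3.
At generation 3 (Diana, Martin, Tessa, Rose, Judith) there are 5 shares of (1/6)/5 = 1/30 each.
Living: Diana, Martin, Tessa, Rose, and Judith — each takes 1/30.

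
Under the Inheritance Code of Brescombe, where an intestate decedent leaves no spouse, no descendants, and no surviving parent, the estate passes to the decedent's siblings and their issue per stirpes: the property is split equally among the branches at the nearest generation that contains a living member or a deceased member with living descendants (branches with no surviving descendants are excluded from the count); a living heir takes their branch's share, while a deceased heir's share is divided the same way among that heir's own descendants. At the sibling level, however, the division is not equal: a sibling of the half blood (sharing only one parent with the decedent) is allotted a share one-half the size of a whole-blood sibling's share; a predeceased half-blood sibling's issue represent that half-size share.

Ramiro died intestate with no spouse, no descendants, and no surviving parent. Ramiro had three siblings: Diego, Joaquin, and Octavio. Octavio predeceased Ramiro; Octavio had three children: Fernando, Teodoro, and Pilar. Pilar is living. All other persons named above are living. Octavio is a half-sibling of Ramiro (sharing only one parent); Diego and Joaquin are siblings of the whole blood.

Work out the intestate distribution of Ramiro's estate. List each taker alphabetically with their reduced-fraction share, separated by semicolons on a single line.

No spouse, descendants, or parent survives, so the estate passes to Ramiro's siblings per stirpes.
Half-blood siblings count for one-half the weight of whole-blood siblings at the initial division.
Dividing 1 in proportion to weights (total weight 5/2): Diego (weight 1) → 2/5; Joaquin (weight 1) → 2/5; Octavio (weight 1/2) → 1/5.
Diego is living and takes 2/5.
Joaquin is living and takes 2/5.
Octavio predeceased; the 1/5 allotted to Octavio's branch passes to Octavio's issue by representation.
The 1/5 is divided into 3 equal shares of 1/15 among Fernando, Teodoro, Pilar.
Fernando is living and takes 1/15.
Teodoro is living and takes 1/15.
Pilar is living and takes 1/15.

Diego 2/5; Fernando 1/15; Joaquin 2/5; Pilar 1/15; Teodoro 1/15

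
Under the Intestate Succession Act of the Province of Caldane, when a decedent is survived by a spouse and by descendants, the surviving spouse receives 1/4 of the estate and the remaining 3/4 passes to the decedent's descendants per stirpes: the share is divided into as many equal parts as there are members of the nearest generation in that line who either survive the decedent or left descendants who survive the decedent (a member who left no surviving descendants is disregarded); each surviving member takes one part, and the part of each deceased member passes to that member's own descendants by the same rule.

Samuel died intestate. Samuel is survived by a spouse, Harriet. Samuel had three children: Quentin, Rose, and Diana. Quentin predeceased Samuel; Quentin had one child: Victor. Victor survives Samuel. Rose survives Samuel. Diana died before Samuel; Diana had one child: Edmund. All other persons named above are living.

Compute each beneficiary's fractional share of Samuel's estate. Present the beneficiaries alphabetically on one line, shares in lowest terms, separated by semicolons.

Harriet, as surviving spouse, takes 1/4.
The remaining 3/4 passes to Samuel's descendants per stirpes.
The 3/4 is divided into 3 equal shares of 1/4 among Quentin, Rose, Diana.
Quentin predeceased; the 1/4 allotted to Quentin's branch passes to Quentin's issue by representation.
Victor is the sole taker at this level and receives the full 1/4.
Rose is living and takes 1/4.
Diana predeceased; the 1/4 allotted to Diana's branch passes to Diana's issue by representation.
Edmund is the sole taker at this level and receives the full 1/4.

Edmund 1/4; Harriet 1/4; Rose 1/4; Victor 1/4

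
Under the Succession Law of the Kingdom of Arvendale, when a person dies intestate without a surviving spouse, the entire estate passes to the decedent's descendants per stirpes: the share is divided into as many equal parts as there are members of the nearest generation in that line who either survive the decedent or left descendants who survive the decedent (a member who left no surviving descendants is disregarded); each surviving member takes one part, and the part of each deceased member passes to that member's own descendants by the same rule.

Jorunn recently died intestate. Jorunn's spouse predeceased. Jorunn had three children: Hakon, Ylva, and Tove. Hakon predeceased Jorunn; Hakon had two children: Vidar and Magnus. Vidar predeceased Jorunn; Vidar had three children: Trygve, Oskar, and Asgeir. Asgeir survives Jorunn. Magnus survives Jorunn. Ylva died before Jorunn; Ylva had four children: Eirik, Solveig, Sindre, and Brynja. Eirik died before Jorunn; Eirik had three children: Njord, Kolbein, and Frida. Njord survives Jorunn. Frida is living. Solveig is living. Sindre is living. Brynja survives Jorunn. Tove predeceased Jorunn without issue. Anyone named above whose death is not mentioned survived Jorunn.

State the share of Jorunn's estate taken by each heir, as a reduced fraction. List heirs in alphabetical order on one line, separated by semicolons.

There is no surviving spouse, so the entire estate passes to Jorunn's descendants per stirpes.
Tove left no surviving issue, so that branch lapses and is disregarded.
The estate is divided into 2 equal shares of 1/2 among Hakon, Ylva.
Hakon predeceased; the 1/2 allotted to Hakon's branch passes to Hakon's issue by representation.
The 1/2 is divided into 2 equal shares of 1/4 among Vidar, Magnus.
Vidar predeceased; the 1/4 allotted to Vidar's branch passes to Vidar's issue by representation.
The 1/4 is divided into 3 equal shares of 1/12 among Trygve, Oskar, Asgeir.
Trygve is living and takes 1/12.
Oskar is living and takes 1/12.
Asgeir is living and takes 1/12.
Magnus is living and takes 1/4.
Ylva predeceased; the 1/2 allotted to Ylva's branch passes to Ylva's issue by representation.
The 1/2 is divided into 4 equal shares of 1/8 among Eirik, Solveig, Sindre, Brynja.
Eirik predeceased; the 1/8 allotted to Eirik's branch passes to Eirik's issue by representation.
The 1/8 is divided into 3 equal shares of 1/24 among Njord, Kolbein, Frida.
Njord is living and takes 1/24.
Kolbein is living and takes 1/24.
Frida is living and takes 1/24.
Solveig is living and takes 1/8.
Sindre is living and takes 1/8.
Brynja is living and takes 1/8.

Asgeir 1/12; Brynja 1/8; Frida 1/24; Kolbein 1/24; Magnus 1/4; Njord 1/24; Oskar 1/12; Sindre 1/8; Solveig 1/8; Trygve 1/12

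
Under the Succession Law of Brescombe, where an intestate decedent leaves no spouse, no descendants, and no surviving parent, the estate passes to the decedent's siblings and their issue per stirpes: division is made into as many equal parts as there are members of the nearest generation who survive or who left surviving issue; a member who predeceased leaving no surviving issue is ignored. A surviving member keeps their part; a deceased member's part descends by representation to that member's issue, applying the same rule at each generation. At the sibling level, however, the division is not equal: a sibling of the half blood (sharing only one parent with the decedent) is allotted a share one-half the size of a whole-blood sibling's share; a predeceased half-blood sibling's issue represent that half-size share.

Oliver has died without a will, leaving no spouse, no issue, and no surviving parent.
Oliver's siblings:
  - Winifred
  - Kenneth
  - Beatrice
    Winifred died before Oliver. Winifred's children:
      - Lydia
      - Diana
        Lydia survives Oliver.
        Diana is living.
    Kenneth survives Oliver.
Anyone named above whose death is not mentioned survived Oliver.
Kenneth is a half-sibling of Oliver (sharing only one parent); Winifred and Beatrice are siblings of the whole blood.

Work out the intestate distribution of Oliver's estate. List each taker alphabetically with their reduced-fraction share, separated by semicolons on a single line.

No spouse, descendants, or parent survives, so the estate passes to Oliver's siblings per stirpes.
Half-blood siblings count for one-half the weight of whole-blood siblings at the initial division.
Dividing 1 in proportion to weights (total weight 5/2): Winifred (weight 1) → 2/5; Kenneth (weight 1/2) → 1/5; Beatrice (weight 1) → 2/5.
Winifred predeceased; the 2/5 allotted to Winifred's branch passes to Winifred's issue by representation.
The 2/5 is divided into 2 equal shares of 1/5 among Lydia, Diana.
Lydia is living and takes 1/5.
Diana is living and takes 1/5.
Kenneth is living and takes 1/5.
Beatrice is living and takes 2/5.

Beatrice 2/5; Diana 1/5; Kenneth 1/5; Lydia 1/5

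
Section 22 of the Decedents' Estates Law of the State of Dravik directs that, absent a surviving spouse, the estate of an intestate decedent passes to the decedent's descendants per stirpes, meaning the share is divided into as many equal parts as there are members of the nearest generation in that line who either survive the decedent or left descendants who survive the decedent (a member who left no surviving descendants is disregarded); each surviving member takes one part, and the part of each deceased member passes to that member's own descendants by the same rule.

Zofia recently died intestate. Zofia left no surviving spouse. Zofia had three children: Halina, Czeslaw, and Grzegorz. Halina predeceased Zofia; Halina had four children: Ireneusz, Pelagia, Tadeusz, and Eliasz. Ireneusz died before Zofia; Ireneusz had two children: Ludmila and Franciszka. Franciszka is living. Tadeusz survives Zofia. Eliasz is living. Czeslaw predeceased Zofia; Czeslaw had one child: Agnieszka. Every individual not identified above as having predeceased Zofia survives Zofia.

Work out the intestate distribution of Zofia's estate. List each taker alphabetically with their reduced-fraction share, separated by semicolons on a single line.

There is no surviving spouse, so the entire estate passes to Zofia's descendants per stirpes.
The estate is divided into 3 equal shares of 1/3 among Halina, Czeslaw, Grzegorz.
Halina predeceased; the 1/3 allotted to Halina's branch passes to Halina's issue by representation.
The 1/3 is divided into 4 equal shares of 1/12 among Ireneusz, Pelagia, Tadeusz, Eliasz.
Ireneusz predeceased; the 1/12 allotted to Ireneusz's branch passes to Ireneusz's issue by representation.
The 1/12 is divided into 2 equal shares of 1/24 among Ludmila, Franciszka.
Ludmila is living and takes 1/24.
Franciszka is living and takes 1/24.
Pelagia is living and takes 1/12.
Tadeusz is living and takes 1/12.
Eliasz is living and takes 1/12.
Czeslaw predeceased; the 1/3 allotted to Czeslaw's branch passes to Czeslaw's issue by representation.
Agnieszka is the sole taker at this level and receives the full 1/3.
Grzegorz is living and takes 1/3.

Agnieszka 1/3; Eliasz 1/12; Franciszka 1/24; Grzegorz 1/3; Ludmila 1/24; Pelagia 1/12; Tadeusz 1/12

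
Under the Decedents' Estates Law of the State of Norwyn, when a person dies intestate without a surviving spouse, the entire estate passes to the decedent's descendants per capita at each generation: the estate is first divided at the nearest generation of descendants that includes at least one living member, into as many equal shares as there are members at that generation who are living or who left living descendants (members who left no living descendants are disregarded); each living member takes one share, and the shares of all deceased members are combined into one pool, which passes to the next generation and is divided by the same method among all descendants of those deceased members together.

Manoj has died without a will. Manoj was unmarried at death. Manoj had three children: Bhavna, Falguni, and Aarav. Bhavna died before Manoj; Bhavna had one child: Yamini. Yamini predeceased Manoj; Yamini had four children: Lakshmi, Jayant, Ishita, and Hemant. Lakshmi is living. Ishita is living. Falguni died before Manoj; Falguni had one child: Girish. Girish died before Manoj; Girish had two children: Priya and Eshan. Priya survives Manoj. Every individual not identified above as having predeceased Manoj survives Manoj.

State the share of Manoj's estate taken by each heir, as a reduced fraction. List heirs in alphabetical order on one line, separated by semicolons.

Aarav 1/3; Eshan 1/9; Hemant 1/9; Ishita 1/9; Jayant 1/9; Lakshmi 1/9; Priya 1/9

There is no surviving spouse, so the entire estate passes to Manoj's descendants per capita at each generation.
At generation 1 (Bhavna, Falguni, Aarav) there are 3 shares of (1)/3 = 1/3 each.
Living: Aarav — each takes 1/3.
Deceased: Bhavna and Falguni. Their combined 2/3 is pooled and carried to generation 2.
At generation 2 (Yamini, Girish) there are 2 shares of (2/3)/2 = 1/3 each.
Deceased: Yamini and Girish. Their combined 2/3 is pooled and carried to generation 3.
At generation 3 (Lakshmi, Jayant, Ishita, Hemant, Priya, Eshan) there are 6 shares of (2/3)/6 = 1/9 each.
Living: Lakshmi, Jayant, Ishita, Hemant, Priya, and Eshan — each takes 1/9.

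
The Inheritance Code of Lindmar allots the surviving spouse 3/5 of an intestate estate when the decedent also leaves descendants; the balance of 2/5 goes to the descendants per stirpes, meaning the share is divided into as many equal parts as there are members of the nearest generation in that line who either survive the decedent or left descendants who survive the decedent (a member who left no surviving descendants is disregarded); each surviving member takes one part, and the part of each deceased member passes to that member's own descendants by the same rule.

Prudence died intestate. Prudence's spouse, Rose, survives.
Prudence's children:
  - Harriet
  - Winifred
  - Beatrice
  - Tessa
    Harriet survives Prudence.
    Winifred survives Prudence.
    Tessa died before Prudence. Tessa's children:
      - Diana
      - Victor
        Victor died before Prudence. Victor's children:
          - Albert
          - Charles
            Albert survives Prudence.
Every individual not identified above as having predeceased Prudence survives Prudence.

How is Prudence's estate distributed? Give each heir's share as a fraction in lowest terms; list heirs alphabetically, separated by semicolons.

Rose, as surviving spouse, takes 3/5.
The remaining 2/5 passes to Prudence's descendants per stirpes.
The 2/5 is divided into 4 equal shares of 1/10 among Harriet, Winifred, Beatrice, Tessa.
Harriet is living and takes 1/10.
Winifred is living and takes 1/10.
Beatrice is living and takes 1/10.
Tessa predeceased; the 1/10 allotted to Tessa's branch passes to Tessa's issue by representation.
The 1/10 is divided into 2 equal shares of 1/20 among Diana, Victor.
Diana is living and takes 1/20.
Victor predeceased; the 1/20 allotted to Victor's branch passes to Victor's issue by representation.
The 1/20 is divided into 2 equal shares of 1/40 among Albert, Charles.
Albert is living and takes 1/40.
Charles is living and takes 1/40.

Albert 1/40; Beatrice 1/10; Charles 1/40; Diana 1/20; Harriet 1/10; Rose 3/5; Winifred 1/10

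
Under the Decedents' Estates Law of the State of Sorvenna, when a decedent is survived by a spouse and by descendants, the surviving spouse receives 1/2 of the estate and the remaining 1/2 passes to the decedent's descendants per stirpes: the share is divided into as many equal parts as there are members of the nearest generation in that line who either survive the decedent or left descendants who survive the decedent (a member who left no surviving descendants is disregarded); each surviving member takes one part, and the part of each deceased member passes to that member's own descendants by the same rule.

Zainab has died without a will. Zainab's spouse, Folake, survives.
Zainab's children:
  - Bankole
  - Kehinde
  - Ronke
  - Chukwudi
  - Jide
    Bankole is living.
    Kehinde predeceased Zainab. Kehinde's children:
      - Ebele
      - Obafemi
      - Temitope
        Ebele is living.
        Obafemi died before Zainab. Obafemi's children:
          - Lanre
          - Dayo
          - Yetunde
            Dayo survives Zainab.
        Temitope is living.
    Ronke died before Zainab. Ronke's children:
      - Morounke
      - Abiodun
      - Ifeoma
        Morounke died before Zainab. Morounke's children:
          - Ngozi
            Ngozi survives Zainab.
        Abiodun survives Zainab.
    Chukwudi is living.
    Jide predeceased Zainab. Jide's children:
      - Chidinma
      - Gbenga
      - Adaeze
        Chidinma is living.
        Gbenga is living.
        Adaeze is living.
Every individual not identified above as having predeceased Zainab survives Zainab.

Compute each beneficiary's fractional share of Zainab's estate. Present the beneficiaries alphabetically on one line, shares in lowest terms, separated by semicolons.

Folake, as surviving spouse, takes 1/2.
The remaining 1/2 passes to Zainab's descendants per stirpes.
The 1/2 is divided into 5 equal shares of 1/10 among Bankole, Kehinde, Ronke, Chukwudi, Jide.
Bankole is living and takes 1/10.
Kehinde predeceased; the 1/10 allotted to Kehinde's branch passes to Kehinde's issue by representation.
The 1/10 is divided into 3 equal shares of 1/30 among Ebele, Obafemi, Temitope.
Ebele is living and takes 1/30.
Obafemi predeceased; the 1/30 allotted to Obafemi's branch passes to Obafemi's issue by representation.
The 1/30 is divided into 3 equal shares of 1/90 among Lanre, Dayo, Yetunde.
Lanre is living and takes 1/90.
Dayo is living and takes 1/90.
Yetunde is living and takes 1/90.
Temitope is living and takes 1/30.
Ronke predeceased; the 1/10 allotted to Ronke's branch passes to Ronke's issue by representation.
The 1/10 is divided into 3 equal shares of 1/30 among Morounke, Abiodun, Ifeoma.
Morounke predeceased; the 1/30 allotted to Morounke's branch passes to Morounke's issue by representation.
Ngozi is the sole taker at this level and receives the full 1/30.
Abiodun is living and takes 1/30.
Ifeoma is living and takes 1/30.
Chukwudi is living and takes 1/10.
Jide predeceased; the 1/10 allotted to Jide's branch passes to Jide's issue by representation.
The 1/10 is divided into 3 equal shares of 1/30 among Chidinma, Gbenga, Adaeze.
Chidinma is living and takes 1/30.
Gbenga is living and takes 1/30.
Adaeze is living and takes 1/30.

Abiodun 1/30; Adaeze 1/30; Bankole 1/10; Chidinma 1/30; Chukwudi 1/10; Dayo 1/90; Ebele 1/30; Folake 1/2; Gbenga 1/30; Ifeoma 1/30; Lanre 1/90; Ngozi 1/30; Temitope 1/30; Yetunde 1/90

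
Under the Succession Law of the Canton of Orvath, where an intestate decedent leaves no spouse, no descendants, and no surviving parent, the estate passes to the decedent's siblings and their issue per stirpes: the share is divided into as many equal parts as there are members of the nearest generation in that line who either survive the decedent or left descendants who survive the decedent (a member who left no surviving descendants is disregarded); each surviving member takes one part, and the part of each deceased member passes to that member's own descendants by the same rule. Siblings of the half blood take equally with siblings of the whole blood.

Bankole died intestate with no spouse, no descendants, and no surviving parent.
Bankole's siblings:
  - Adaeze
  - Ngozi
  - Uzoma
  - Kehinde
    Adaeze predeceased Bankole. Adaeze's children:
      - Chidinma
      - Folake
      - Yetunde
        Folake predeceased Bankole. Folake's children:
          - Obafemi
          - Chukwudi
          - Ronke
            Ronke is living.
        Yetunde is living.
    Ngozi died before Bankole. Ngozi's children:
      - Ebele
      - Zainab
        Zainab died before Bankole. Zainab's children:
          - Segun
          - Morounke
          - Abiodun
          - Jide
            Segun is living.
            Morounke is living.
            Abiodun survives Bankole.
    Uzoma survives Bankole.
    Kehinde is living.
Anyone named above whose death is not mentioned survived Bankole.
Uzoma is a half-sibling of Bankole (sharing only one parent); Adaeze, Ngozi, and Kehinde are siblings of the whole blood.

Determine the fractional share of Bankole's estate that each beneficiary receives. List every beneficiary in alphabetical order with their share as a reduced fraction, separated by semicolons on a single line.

No spouse, descendants, or parent survives, so the estate passes to Bankole's siblings per stirpes.
Half-blood and whole-blood siblings take equally under the stated rule.
The estate is divided into 4 equal shares of 1/4 among Adaeze, Ngozi, Uzoma, Kehinde.
Adaeze predeceased; the 1/4 allotted to Adaeze's branch passes to Adaeze's issue by representation.
The 1/4 is divided into 3 equal shares of 1/12 among Chidinma, Folake, Yetunde.
Chidinma is living and takes 1/12.
Folake predeceased; the 1/12 allotted to Folake's branch passes to Folake's issue by representation.
The 1/12 is divided into 3 equal shares of 1/36 among Obafemi, Chukwudi, Ronke.
Obafemi is living and takes 1/36.
Chukwudi is living and takes 1/36.
Ronke is living and takes 1/36.
Yetunde is living and takes 1/12.
Ngozi predeceased; the 1/4 allotted to Ngozi's branch passes to Ngozi's issue by representation.
The 1/4 is divided into 2 equal shares of 1/8 among Ebele, Zainab.
Ebele is living and takes 1/8.
Zainab predeceased; the 1/8 allotted to Zainab's branch passes to Zainab's issue by representation.
The 1/8 is divided into 4 equal shares of 1/32 among Segun, Morounke, Abiodun, Jide.
Segun is living and takes 1/32.
Morounke is living and takes 1/32.
Abiodun is living and takes 1/32.
Jide is living and takes 1/32.
Uzoma is living and takes 1/4.
Kehinde is living and takes 1/4.

Abiodun 1/32; Chidinma 1/12; Chukwudi 1/36; Ebele 1/8; Jide 1/32; Kehinde 1/4; Morounke 1/32; Obafemi 1/36; Ronke 1/36; Segun 1/32; Uzoma 1/4; Yetunde 1/12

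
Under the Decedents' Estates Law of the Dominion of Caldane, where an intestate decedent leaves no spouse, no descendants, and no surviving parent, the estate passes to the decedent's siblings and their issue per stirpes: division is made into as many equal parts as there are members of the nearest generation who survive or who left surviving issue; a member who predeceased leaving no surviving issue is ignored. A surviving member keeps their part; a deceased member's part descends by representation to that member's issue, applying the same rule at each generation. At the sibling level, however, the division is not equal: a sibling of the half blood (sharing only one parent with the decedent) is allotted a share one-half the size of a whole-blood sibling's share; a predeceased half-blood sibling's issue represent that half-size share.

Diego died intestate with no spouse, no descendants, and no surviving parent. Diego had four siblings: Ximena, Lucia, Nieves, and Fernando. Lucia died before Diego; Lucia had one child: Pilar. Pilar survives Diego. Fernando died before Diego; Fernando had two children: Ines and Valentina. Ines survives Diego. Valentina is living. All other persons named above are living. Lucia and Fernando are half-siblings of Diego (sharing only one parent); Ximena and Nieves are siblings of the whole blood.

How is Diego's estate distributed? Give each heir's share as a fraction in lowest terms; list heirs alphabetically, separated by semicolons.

Ines 1/12; Nieves 1/3; Pilar 1/6; Valentina 1/12; Ximena 1/3

No spouse, descendants, or parent survives, so the estate passes to Diego's siblings per stirpes.
Half-blood siblings count for one-half the weight of whole-blood siblings at the initial division.
Dividing 1 in proportion to weights (total weight 3): Ximena (weight 1) → 1/3; Lucia (weight 1/2) → 1/6; Nieves (weight 1) → 1/3; Fernando (weight 1/2) → 1/6.
Ximena is living and takes 1/3.
Lucia predeceased; the 1/6 allotted to Lucia's branch passes to Lucia's issue by representation.
Pilar is the sole taker at this level and receives the full 1/6.
Nieves is living and takes 1/3.
Fernando predeceased; the 1/6 allotted to Fernando's branch passes to Fernando's issue by representation.
The 1/6 is divided into 2 equal shares of 1/12 among Ines, Valentina.
Ines is living and takes 1/12.
Valentina is living and takes 1/12.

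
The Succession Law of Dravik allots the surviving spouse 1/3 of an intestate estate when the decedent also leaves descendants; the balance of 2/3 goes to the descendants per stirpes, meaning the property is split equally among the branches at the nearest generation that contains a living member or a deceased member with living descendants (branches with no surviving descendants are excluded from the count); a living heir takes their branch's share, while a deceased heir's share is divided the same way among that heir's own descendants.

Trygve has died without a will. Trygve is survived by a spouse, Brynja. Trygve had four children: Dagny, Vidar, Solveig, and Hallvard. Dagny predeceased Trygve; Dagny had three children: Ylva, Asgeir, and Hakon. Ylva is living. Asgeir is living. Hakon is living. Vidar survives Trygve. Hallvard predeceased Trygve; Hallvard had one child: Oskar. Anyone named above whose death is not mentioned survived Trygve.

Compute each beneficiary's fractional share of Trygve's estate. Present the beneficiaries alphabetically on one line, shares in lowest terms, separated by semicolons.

Brynja, as surviving spouse, takes 1/3.
The remaining 2/3 passes to Trygve's descendants per stirpes.
The 2/3 is divided into 4 equal shares of 1/6 among Dagny, Vidar, Solveig, Hallvard.
Dagny predeceased; the 1/6 allotted to Dagny's branch passes to Dagny's issue by representation.
The 1/6 is divided into 3 equal shares of 1/18 among Ylva, Asgeir, Hakon.
Ylva is living and takes 1/18.
Asgeir is living and takes 1/18.
Hakon is living and takes 1/18.
Vidar is living and takes 1/6.
Solveig is living and takes 1/6.
Hallvard predeceased; the 1/6 allotted to Hallvard's branch passes to Hallvard's issue by representation.
Oskar is the sole taker at this level and receives the full 1/6.

Asgeir 1/18; Brynja 1/3; Hakon 1/18; Oskar 1/6; Solveig 1/6; Vidar 1/6; Ylva 1/18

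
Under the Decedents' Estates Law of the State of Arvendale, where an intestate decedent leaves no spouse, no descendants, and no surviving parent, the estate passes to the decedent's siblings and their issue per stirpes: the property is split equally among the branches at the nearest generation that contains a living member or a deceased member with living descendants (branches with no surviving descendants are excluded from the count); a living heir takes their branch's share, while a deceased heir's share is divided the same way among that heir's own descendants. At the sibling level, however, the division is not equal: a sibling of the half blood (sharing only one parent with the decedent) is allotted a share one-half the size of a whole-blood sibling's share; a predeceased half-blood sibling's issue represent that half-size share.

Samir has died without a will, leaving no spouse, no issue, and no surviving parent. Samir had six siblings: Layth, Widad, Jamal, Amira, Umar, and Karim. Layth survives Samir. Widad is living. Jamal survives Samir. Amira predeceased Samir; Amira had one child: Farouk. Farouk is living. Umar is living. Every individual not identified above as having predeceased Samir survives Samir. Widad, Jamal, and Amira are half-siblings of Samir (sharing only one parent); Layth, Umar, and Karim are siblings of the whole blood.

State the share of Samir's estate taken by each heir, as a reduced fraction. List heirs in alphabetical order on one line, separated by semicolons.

Farouk 1/9; Jamal 1/9; Karim 2/9; Layth 2/9; Umar 2/9; Widad 1/9

No spouse, descendants, or parent survives, so the estate passes to Samir's siblings per stirpes.
Half-blood siblings count for one-half the weight of whole-blood siblings at the initial division.
Dividing 1 in proportion to weights (total weight 9/2): Layth (weight 1) → 2/9; Widad (weight 1/2) → 1/9; Jamal (weight 1/2) → 1/9; Amira (weight 1/2) → 1/9; Umar (weight 1) → 2/9; Karim (weight 1) → 2/9.
Layth is living and takes 2/9.
Widad is living and takes 1/9.
Jamal is living and takes 1/9.
Amira predeceased; the 1/9 allotted to Amira's branch passes to Amira's issue by representation.
Farouk is the sole taker at this level and receives the full 1/9.
Umar is living and takes 2/9.
Karim is living and takes 2/9.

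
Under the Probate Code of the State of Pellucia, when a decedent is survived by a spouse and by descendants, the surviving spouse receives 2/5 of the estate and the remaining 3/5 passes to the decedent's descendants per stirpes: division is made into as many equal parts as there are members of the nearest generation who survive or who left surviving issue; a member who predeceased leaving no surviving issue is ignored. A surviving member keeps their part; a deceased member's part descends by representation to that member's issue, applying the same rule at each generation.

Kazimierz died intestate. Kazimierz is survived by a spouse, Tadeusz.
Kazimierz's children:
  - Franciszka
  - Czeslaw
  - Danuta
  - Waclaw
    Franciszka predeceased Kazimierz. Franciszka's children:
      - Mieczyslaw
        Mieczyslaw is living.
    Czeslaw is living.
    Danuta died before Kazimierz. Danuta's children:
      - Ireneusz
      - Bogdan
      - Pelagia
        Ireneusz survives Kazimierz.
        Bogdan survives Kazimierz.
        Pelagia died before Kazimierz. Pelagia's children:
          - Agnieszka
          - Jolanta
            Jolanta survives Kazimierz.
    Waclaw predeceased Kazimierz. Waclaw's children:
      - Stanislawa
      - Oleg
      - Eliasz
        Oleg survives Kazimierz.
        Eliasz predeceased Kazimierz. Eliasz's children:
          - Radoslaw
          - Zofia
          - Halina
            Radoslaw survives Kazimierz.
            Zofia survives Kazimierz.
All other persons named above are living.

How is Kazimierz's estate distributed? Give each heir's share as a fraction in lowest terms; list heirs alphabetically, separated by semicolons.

Agnieszka 1/40; Bogdan 1/20; Czeslaw 3/20; Halina 1/60; Ireneusz 1/20; Jolanta 1/40; Mieczyslaw 3/20; Oleg 1/20; Radoslaw 1/60; Stanislawa 1/20; Tadeusz 2/5; Zofia 1/60

Tadeusz, as surviving spouse, takes 2/5.
The remaining 3/5 passes to Kazimierz's descendants per stirpes.
The 3/5 is divided into 4 equal shares of 3/20 among Franciszka, Czeslaw, Danuta, Waclaw.
Franciszka predeceased; the 3/20 allotted to Franciszka's branch passes to Franciszka's issue by representation.
Mieczyslaw is the sole taker at this level and receives the full 3/20.
Czeslaw is living and takes 3/20.
Danuta predeceased; the 3/20 allotted to Danuta's branch passes to Danuta's issue by representation.
The 3/20 is divided into 3 equal shares of 1/20 among Ireneusz, Bogdan, Pelagia.
Ireneusz is living and takes 1/20.
Bogdan is living and takes 1/20.
Pelagia predeceased; the 1/20 allotted to Pelagia's branch passes to Pelagia's issue by representation.
The 1/20 is divided into 2 equal shares of 1/40 among Agnieszka, Jolanta.
Agnieszka is living and takes 1/40.
Jolanta is living and takes 1/40.
Waclaw predeceased; the 3/20 allotted to Waclaw's branch passes to Waclaw's issue by representation.
The 3/20 is divided into 3 equal shares of 1/20 among Stanislawa, Oleg, Eliasz.
Stanislawa is living and takes 1/20.
Oleg is living and takes 1/20.
Eliasz predeceased; the 1/20 allotted to Eliasz's branch passes to Eliasz's issue by representation.
The 1/20 is divided into 3 equal shares of 1/60 among Radoslaw, Zofia, Halina.
Radoslaw is living and takes 1/60.
Zofia is living and takes 1/60.
Halina is living and takes 1/60.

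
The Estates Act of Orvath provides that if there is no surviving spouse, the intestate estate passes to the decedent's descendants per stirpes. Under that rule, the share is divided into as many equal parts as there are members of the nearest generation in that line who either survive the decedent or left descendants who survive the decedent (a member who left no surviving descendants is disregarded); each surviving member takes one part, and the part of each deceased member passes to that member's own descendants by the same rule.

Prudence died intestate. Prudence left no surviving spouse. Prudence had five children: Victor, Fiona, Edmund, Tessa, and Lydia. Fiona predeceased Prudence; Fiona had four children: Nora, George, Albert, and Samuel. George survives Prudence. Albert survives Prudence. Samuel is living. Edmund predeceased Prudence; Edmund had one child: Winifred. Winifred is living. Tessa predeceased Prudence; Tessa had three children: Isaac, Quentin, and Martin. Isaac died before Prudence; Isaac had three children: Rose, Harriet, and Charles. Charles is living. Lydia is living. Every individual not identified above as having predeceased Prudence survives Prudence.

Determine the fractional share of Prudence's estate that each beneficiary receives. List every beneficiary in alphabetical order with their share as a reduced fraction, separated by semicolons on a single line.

Albert 1/20; Charles 1/45; George 1/20; Harriet 1/45; Lydia 1/5; Martin 1/15; Nora 1/20; Quentin 1/15; Rose 1/45; Samuel 1/20; Victor 1/5; Winifred 1/5

There is no surviving spouse, so the entire estate passes to Prudence's descendants per stirpes.
The estate is divided into 5 equal shares of 1/5 among Victor, Fiona, Edmund, Tessa, Lydia.
Victor is living and takes 1/5.
Fiona predeceased; the 1/5 allotted to Fiona's branch passes to Fiona's issue by representation.
The 1/5 is divided into 4 equal shares of 1/20 among Nora, George, Albert, Samuel.
Nora is living and takes 1/20.
George is living and takes 1/20.
Albert is living and takes 1/20.
Samuel is living and takes 1/20.
Edmund predeceased; the 1/5 allotted to Edmund's branch passes to Edmund's issue by representation.
Winifred is the sole taker at this level and receives the full 1/5.
Tessa predeceased; the 1/5 allotted to Tessa's branch passes to Tessa's issue by representation.
The 1/5 is divided into 3 equal shares of 1/15 among Isaac, Quentin, Martin.
Isaac predeceased; the 1/15 allotted to Isaac's branch passes to Isaac's issue by representation.
The 1/15 is divided into 3 equal shares of 1/45 among Rose, Harriet, Charles.
Rose is living and takes 1/45.
Harriet is living and takes 1/45.
Charles is living and takes 1/45.
Quentin is living and takes 1/15.
Martin is living and takes 1/15.
Lydia is living and takes 1/5.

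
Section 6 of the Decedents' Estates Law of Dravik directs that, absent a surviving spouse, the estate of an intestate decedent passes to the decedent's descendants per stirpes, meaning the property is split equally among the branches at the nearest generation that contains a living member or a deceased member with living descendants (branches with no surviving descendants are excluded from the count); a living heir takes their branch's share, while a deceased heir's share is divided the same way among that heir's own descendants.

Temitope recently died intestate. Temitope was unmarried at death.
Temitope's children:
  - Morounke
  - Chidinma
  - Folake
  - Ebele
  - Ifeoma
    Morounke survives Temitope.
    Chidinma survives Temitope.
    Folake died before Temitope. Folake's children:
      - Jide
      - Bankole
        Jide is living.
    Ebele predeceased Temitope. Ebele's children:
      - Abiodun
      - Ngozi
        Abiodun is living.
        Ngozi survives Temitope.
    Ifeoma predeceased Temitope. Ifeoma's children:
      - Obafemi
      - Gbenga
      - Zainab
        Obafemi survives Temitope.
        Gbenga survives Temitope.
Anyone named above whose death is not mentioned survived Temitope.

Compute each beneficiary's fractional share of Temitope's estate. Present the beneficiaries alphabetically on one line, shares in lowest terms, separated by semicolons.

Abiodun 1/10; Bankole 1/10; Chidinma 1/5; Gbenga 1/15; Jide 1/10; Morounke 1/5; Ngozi 1/10; Obafemi 1/15; Zainab 1/15

There is no surviving spouse, so the entire estate passes to Temitope's descendants per stirpes.
The estate is divided into 5 equal shares of 1/5 among Morounke, Chidinma, Folake, Ebele, Ifeoma.
Morounke is living and takes 1/5.
Chidinma is living and takes 1/5.
Folake predeceased; the 1/5 allotted to Folake's branch passes to Folake's issue by representation.
The 1/5 is divided into 2 equal shares of 1/10 among Jide, Bankole.
Jide is living and takes 1/10.
Bankole is living and takes 1/10.
Ebele predeceased; the 1/5 allotted to Ebele's branch passes to Ebele's issue by representation.
The 1/5 is divided into 2 equal shares of 1/10 among Abiodun, Ngozi.
Abiodun is living and takes 1/10.
Ngozi is living and takes 1/10.
Ifeoma predeceased; the 1/5 allotted to Ifeoma's branch passes to Ifeoma's issue by representation.
The 1/5 is divided into 3 equal shares of 1/15 among Obafemi, Gbenga, Zainab.
Obafemi is living and takes 1/15.
Gbenga is living and takes 1/15.
Zainab is living and takes 1/15.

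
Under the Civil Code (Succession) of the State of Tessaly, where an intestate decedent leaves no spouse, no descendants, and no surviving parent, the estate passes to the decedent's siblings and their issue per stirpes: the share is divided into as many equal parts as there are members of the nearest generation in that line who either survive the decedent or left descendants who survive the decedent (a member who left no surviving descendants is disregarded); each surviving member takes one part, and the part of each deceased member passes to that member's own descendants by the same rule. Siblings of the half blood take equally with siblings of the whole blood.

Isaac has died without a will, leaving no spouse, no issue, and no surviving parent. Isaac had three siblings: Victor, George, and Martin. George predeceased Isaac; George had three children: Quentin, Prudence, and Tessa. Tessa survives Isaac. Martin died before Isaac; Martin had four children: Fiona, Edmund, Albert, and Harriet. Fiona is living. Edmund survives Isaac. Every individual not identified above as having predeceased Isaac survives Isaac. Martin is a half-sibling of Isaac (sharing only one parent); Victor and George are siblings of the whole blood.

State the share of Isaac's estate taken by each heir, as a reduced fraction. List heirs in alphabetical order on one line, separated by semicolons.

No spouse, descendants, or parent survives, so the estate passes to Isaac's siblings per stirpes.
Half-blood and whole-blood siblings take equally under the stated rule.
The estate is divided into 3 equal shares of 1/3 among Victor, George, Martin.
Victor is living and takes 1/3.
George predeceased; the 1/3 allotted to George's branch passes to George's issue by representation.
The 1/3 is divided into 3 equal shares of 1/9 among Quentin, Prudence, Tessa.
Quentin is living and takes 1/9.
Prudence is living and takes 1/9.
Tessa is living and takes 1/9.
Martin predeceased; the 1/3 allotted to Martin's branch passes to Martin's issue by representation.
The 1/3 is divided into 4 equal shares of 1/12 among Fiona, Edmund, Albert, Harriet.
Fiona is living and takes 1/12.
Edmund is living and takes 1/12.
Albert is living and takes 1/12.
Harriet is living and takes 1/12.

Albert 1/12; Edmund 1/12; Fiona 1/12; Harriet 1/12; Prudence 1/9; Quentin 1/9; Tessa 1/9; Victor 1/3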